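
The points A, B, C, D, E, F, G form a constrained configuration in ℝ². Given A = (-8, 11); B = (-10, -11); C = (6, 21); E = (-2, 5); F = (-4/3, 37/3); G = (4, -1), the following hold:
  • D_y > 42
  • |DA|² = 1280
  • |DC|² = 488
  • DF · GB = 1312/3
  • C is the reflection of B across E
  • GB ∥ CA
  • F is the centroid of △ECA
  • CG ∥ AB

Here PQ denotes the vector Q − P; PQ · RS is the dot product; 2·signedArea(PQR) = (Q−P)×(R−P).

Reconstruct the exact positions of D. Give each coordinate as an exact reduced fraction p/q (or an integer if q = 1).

1. D_x = 8  [line 14·x + 10·y + -542 = 0 ∩ |DA|² = 1280]
2. D_y = 43  [line 14·x + 10·y + -542 = 0 ∩ |DA|² = 1280]
   → D = (8, 43)

D = (8, 43)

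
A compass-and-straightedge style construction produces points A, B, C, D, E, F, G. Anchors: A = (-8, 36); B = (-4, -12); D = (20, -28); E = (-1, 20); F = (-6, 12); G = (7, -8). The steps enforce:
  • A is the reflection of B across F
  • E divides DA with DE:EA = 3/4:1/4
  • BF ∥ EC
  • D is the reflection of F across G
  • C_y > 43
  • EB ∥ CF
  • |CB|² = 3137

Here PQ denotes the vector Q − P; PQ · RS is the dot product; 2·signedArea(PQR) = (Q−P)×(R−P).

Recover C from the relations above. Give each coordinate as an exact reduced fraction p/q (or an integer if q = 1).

C = (-3, 44)

1. C_x = -3  [EB ∥ CF ∩ BF ∥ EC]
2. C_y = 44  [EB ∥ CF ∩ BF ∥ EC]
   → C = (-3, 44)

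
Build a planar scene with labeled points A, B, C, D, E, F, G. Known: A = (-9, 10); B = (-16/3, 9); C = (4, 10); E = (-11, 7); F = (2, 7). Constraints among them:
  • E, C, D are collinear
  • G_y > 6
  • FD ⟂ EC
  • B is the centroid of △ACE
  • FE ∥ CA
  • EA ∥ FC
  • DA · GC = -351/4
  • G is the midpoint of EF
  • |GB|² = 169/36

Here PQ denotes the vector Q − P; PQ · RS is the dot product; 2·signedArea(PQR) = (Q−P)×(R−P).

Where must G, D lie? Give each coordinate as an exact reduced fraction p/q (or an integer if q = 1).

1. G_x = -9/2  [G is the midpoint of EF]
2. G_y = 7  [G is the midpoint of EF]
   → G = (-9/2, 7)
3. D_x = 3/2  [E, C, D are collinear ∩ FD ⟂ EC]
4. D_y = 19/2  [E, C, D are collinear ∩ FD ⟂ EC]
   → D = (3/2, 19/2)

D = (3/2, 19/2)
G = (-9/2, 7)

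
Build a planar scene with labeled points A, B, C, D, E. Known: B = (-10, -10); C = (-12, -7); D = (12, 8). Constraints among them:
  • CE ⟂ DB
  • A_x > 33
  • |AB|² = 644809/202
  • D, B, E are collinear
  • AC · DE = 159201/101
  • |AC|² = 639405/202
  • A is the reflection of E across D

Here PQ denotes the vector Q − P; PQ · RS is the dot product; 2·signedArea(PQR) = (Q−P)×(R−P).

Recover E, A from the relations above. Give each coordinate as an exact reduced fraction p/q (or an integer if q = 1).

1. E_x = -1965/202  [D, B, E are collinear ∩ CE ⟂ DB]
2. E_y = -1975/202  [D, B, E are collinear ∩ CE ⟂ DB]
   → E = (-1965/202, -1975/202)
3. A_x = 6813/202  [A is the reflection of E across D]
4. A_y = 5207/202  [A is the reflection of E across D]
   → A = (6813/202, 5207/202)

A = (6813/202, 5207/202)
E = (-1965/202, -1975/202)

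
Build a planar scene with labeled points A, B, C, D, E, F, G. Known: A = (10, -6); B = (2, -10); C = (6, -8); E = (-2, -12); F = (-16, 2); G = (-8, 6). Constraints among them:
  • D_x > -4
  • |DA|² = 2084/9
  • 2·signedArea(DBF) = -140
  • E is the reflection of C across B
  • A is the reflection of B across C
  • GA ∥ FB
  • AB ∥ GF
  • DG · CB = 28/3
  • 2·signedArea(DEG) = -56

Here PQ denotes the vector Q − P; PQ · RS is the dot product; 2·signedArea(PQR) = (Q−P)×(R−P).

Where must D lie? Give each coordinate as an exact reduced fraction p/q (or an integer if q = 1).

D = (-10/3, 4/3)

1. D_x = -10/3  [2·signedArea(DEG) = -56 ∩ 2·signedArea(DBF) = -140]
2. D_y = 4/3  [2·signedArea(DEG) = -56 ∩ 2·signedArea(DBF) = -140]
   → D = (-10/3, 4/3)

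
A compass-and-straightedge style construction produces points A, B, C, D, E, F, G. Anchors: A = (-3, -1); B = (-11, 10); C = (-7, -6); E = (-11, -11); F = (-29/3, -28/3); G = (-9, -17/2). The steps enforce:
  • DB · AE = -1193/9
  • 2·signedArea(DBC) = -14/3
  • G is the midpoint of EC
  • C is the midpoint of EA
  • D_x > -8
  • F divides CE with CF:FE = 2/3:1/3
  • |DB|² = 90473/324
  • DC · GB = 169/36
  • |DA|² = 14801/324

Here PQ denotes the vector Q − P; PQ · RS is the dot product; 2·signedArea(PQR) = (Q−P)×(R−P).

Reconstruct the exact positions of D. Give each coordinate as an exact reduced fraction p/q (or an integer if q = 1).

1. D_x = -65/9  [DB · AE = -1193/9 ∩ DC · GB = 169/36]
2. D_y = -113/18  [DB · AE = -1193/9 ∩ DC · GB = 169/36]
   → D = (-65/9, -113/18)

D = (-65/9, -113/18)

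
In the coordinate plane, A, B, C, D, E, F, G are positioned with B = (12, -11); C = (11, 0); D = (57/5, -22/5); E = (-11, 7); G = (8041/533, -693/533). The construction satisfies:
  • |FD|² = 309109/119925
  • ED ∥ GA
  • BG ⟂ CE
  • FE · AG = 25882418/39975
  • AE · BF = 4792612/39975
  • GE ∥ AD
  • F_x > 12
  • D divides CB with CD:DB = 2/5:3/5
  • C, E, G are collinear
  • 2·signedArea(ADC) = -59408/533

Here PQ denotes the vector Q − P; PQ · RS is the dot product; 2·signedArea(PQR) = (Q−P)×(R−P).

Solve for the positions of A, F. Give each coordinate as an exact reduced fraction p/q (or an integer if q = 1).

1. A_x = 99901/2665  [GE ∥ AD ∩ ED ∥ GA]
2. A_y = -33846/2665  [GE ∥ AD ∩ ED ∥ GA]
   → A = (99901/2665, -33846/2665)
3. F_x = 100967/7995  [FE · AG = 25882418/39975 ∩ AE · BF = 4792612/39975]
4. F_y = -26917/7995  [FE · AG = 25882418/39975 ∩ AE · BF = 4792612/39975]
   → F = (100967/7995, -26917/7995)

A = (99901/2665, -33846/2665)
F = (100967/7995, -26917/7995)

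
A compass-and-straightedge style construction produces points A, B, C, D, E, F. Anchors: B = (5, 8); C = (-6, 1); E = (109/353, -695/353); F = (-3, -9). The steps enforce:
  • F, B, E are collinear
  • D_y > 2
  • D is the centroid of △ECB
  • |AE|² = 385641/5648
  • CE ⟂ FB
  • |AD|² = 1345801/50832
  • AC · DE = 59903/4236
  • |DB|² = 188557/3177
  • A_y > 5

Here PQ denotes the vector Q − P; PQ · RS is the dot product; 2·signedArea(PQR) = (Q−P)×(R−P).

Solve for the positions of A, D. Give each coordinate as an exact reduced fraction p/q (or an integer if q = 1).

A = (1351/353, 7777/1412)
D = (-244/1059, 2482/1059)

1. D_x = -244/1059  [D is the centroid of △ECB]
2. D_y = 2482/1059  [D is the centroid of △ECB]
   → D = (-244/1059, 2482/1059)
3. A_x = 1351/353  [line -571/1059·x + 4567/1059·y + -30625/1412 = 0 ∩ |AD|² = 1345801/50832]
4. A_y = 7777/1412  [line -571/1059·x + 4567/1059·y + -30625/1412 = 0 ∩ |AD|² = 1345801/50832]
   → A = (1351/353, 7777/1412)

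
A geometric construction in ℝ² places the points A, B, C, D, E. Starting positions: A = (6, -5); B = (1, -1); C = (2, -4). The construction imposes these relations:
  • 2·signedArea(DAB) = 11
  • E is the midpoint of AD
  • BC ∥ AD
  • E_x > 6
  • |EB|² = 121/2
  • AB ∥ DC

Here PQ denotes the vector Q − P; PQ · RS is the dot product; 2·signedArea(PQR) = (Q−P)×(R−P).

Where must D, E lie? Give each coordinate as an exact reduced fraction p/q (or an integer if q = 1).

1. D_x = 7  [AB ∥ DC ∩ BC ∥ AD]
2. D_y = -8  [AB ∥ DC ∩ BC ∥ AD]
   → D = (7, -8)
3. E_x = 13/2  [E is the midpoint of AD]
4. E_y = -13/2  [E is the midpoint of AD]
   → E = (13/2, -13/2)

D = (7, -8)
E = (13/2, -13/2)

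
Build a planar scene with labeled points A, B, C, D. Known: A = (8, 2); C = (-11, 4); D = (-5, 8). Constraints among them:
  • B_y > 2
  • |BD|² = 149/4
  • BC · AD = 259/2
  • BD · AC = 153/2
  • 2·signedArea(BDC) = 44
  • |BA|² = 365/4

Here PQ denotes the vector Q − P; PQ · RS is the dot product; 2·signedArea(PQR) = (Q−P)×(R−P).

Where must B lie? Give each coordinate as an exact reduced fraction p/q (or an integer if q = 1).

1. B_x = -3/2  [BD · AC = 153/2 ∩ BC · AD = 259/2]
2. B_y = 3  [BD · AC = 153/2 ∩ BC · AD = 259/2]
   → B = (-3/2, 3)

B = (-3/2, 3)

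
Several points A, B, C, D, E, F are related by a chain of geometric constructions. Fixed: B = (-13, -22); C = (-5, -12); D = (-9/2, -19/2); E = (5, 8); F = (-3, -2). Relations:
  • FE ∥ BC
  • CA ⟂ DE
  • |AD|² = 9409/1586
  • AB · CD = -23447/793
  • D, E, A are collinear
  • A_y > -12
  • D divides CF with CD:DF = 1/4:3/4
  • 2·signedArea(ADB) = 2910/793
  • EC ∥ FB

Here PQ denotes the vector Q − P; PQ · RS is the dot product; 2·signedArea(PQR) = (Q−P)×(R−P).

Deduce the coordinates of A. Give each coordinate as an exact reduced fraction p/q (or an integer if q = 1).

1. A_x = -4490/793  [D, E, A are collinear ∩ CA ⟂ DE]
2. A_y = -9231/793  [D, E, A are collinear ∩ CA ⟂ DE]
   → A = (-4490/793, -9231/793)

A = (-4490/793, -9231/793)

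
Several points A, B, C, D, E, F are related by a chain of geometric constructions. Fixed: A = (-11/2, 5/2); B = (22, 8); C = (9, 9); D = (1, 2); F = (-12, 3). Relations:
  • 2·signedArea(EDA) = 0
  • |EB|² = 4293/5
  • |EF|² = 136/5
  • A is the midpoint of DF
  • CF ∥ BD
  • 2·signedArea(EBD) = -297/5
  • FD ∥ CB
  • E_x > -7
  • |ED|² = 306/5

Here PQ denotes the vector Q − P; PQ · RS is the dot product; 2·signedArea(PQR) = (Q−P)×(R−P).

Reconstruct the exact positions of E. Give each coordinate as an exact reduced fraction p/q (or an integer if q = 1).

E = (-34/5, 13/5)

1. E_x = -34/5  [2·signedArea(EDA) = 0 ∩ 2·signedArea(EBD) = -297/5]
2. E_y = 13/5  [2·signedArea(EDA) = 0 ∩ 2·signedArea(EBD) = -297/5]
   → E = (-34/5, 13/5)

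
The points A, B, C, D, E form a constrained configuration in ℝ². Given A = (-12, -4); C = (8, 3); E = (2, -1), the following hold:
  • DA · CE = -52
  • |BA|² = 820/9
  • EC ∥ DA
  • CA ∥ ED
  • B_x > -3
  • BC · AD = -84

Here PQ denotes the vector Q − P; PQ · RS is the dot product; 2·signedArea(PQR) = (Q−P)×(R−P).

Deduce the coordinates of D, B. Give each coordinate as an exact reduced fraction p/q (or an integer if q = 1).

1. D_x = -18  [EC ∥ DA ∩ CA ∥ ED]
2. D_y = -8  [EC ∥ DA ∩ CA ∥ ED]
   → D = (-18, -8)
3. B_x = -8/3  [line 6·x + 4·y + 24 = 0 ∩ |BA|² = 820/9]
4. B_y = -2  [line 6·x + 4·y + 24 = 0 ∩ |BA|² = 820/9]
   → B = (-8/3, -2)

B = (-8/3, -2)
D = (-18, -8)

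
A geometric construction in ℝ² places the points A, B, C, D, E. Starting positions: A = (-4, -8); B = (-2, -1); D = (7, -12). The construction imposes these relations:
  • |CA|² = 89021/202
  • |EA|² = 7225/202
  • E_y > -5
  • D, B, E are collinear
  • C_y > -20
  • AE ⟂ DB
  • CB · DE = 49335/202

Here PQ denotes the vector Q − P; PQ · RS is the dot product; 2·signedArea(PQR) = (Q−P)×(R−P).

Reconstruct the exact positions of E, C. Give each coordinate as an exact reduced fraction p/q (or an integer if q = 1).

C = (2701/202, -3997/202)
E = (127/202, -851/202)

1. E_x = 127/202  [D, B, E are collinear ∩ AE ⟂ DB]
2. E_y = -851/202  [D, B, E are collinear ∩ AE ⟂ DB]
   → E = (127/202, -851/202)
3. C_x = 2701/202  [line 1287/202·x + -1573/202·y + -24167/101 = 0 ∩ |CA|² = 89021/202]
4. C_y = -3997/202  [line 1287/202·x + -1573/202·y + -24167/101 = 0 ∩ |CA|² = 89021/202]
   → C = (2701/202, -3997/202)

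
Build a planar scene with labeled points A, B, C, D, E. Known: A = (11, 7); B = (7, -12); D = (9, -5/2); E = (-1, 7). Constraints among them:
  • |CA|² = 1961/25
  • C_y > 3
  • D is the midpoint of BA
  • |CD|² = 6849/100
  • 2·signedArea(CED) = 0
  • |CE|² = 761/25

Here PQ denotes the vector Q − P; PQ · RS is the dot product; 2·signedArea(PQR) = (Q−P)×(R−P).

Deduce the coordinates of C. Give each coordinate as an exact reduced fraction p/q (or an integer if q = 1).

C = (3, 16/5)

1. C_x = 3  [line 19/2·x + 10·y + -121/2 = 0 ∩ |CD|² = 6849/100]
2. C_y = 16/5  [line 19/2·x + 10·y + -121/2 = 0 ∩ |CD|² = 6849/100]
   → C = (3, 16/5)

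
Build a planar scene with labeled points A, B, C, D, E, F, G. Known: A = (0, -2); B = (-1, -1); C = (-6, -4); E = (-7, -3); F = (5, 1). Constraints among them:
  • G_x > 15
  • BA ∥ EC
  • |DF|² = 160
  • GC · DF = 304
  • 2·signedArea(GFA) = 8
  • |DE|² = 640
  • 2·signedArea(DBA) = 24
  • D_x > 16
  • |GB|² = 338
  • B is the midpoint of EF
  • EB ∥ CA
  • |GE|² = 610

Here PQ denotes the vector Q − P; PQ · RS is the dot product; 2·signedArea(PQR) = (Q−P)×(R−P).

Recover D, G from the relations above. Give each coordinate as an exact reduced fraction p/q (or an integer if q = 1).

1. D_x = 17  [line 1·x + 1·y + -22 = 0 ∩ |DF|² = 160]
2. D_y = 5  [line 1·x + 1·y + -22 = 0 ∩ |DF|² = 160]
   → D = (17, 5)
3. G_x = 16  [GC · DF = 304 ∩ 2·signedArea(GFA) = 8]
4. G_y = 6  [GC · DF = 304 ∩ 2·signedArea(GFA) = 8]
   → G = (16, 6)

D = (17, 5)
G = (16, 6)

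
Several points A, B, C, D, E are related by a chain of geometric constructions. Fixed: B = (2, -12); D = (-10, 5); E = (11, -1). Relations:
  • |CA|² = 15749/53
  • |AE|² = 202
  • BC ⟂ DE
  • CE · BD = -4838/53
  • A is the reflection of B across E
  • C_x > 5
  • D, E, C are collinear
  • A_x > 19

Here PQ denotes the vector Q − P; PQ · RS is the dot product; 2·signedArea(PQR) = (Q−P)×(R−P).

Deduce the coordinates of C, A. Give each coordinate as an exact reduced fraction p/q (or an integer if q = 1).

1. C_x = 296/53  [D, E, C are collinear ∩ BC ⟂ DE]
2. C_y = 29/53  [D, E, C are collinear ∩ BC ⟂ DE]
   → C = (296/53, 29/53)
3. A_x = 20  [A is the reflection of B across E]
4. A_y = 10  [A is the reflection of B across E]
   → A = (20, 10)

A = (20, 10)
C = (296/53, 29/53)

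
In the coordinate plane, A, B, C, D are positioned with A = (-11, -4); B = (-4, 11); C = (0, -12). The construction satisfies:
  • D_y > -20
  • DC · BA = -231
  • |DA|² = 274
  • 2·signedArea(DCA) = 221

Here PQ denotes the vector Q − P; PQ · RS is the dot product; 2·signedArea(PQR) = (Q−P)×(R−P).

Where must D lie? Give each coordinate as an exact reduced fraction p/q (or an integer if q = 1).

D = (-18, -19)

1. D_x = -18  [2·signedArea(DCA) = 221 ∩ DC · BA = -231]
2. D_y = -19  [2·signedArea(DCA) = 221 ∩ DC · BA = -231]
   → D = (-18, -19)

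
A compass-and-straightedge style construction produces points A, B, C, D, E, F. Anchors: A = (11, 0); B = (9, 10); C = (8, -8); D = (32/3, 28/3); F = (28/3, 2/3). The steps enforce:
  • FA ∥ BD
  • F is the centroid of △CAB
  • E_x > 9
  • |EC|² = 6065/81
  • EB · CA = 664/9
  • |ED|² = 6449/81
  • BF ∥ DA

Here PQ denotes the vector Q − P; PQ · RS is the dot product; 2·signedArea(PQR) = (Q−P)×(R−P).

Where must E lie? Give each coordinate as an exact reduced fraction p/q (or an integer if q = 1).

1. E_x = 89/9  [line -3·x + -8·y + 299/9 = 0 ∩ |ED|² = 6449/81]
2. E_y = 4/9  [line -3·x + -8·y + 299/9 = 0 ∩ |ED|² = 6449/81]
   → E = (89/9, 4/9)

E = (89/9, 4/9)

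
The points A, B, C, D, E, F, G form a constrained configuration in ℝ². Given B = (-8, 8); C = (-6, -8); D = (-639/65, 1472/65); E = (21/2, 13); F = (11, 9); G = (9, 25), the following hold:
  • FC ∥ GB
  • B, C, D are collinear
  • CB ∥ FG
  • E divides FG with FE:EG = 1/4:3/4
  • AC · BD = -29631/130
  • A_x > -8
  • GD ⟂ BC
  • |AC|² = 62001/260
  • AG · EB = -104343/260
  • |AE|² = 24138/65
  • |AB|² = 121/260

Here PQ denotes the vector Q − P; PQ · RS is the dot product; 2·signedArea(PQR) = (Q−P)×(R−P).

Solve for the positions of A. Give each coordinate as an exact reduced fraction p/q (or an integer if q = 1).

A = (-1029/130, 476/65)

1. A_x = -1029/130  [AG · EB = -104343/260 ∩ AC · BD = -29631/130]
2. A_y = 476/65  [AG · EB = -104343/260 ∩ AC · BD = -29631/130]
   → A = (-1029/130, 476/65)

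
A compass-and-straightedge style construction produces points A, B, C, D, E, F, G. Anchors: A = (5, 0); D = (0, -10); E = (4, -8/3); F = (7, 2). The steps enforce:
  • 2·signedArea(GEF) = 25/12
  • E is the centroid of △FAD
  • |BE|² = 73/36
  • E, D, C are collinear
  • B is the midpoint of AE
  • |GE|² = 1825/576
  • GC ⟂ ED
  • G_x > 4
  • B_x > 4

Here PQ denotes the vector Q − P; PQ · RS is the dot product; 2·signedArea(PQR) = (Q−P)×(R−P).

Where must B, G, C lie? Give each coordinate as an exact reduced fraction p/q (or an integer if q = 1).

B = (9/2, -4/3)
C = (1521/314, -703/628)
G = (37/8, -1)

1. B_x = 9/2  [B is the midpoint of AE]
2. B_y = -4/3  [B is the midpoint of AE]
   → B = (9/2, -4/3)
3. G_x = 37/8  [line -14/3·x + 3·y + 295/12 = 0 ∩ |GE|² = 1825/576]
4. G_y = -1  [line -14/3·x + 3·y + 295/12 = 0 ∩ |GE|² = 1825/576]
   → G = (37/8, -1)
5. C_x = 1521/314  [E, D, C are collinear ∩ GC ⟂ ED]
6. C_y = -703/628  [E, D, C are collinear ∩ GC ⟂ ED]
   → C = (1521/314, -703/628)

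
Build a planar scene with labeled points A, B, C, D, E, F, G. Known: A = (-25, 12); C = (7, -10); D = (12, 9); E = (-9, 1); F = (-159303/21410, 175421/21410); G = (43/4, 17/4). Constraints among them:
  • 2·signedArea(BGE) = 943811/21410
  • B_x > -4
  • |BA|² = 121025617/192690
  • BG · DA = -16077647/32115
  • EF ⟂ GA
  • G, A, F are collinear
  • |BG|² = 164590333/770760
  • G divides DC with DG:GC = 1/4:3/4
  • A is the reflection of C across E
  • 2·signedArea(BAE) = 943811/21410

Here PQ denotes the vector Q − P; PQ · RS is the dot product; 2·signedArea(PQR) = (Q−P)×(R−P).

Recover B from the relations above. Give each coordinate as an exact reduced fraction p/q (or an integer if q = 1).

B = (-202123/64230, -17269/64230)

1. B_x = -202123/64230  [2·signedArea(BGE) = 943811/21410 ∩ 2·signedArea(BAE) = 943811/21410]
2. B_y = -17269/64230  [2·signedArea(BGE) = 943811/21410 ∩ 2·signedArea(BAE) = 943811/21410]
   → B = (-202123/64230, -17269/64230)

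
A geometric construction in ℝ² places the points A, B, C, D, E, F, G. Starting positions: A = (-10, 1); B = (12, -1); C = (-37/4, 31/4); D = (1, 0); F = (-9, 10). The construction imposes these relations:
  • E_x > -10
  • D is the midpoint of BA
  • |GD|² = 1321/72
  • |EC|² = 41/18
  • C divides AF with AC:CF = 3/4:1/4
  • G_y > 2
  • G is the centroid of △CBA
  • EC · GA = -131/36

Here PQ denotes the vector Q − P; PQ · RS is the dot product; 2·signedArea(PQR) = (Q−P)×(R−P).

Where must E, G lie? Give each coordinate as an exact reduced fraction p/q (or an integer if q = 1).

1. G_x = -29/12  [G is the centroid of △CBA]
2. G_y = 31/12  [G is the centroid of △CBA]
   → G = (-29/12, 31/12)
3. E_x = -113/12  [line 91/12·x + 19/12·y + 4429/72 = 0 ∩ |EC|² = 41/18]
4. E_y = 25/4  [line 91/12·x + 19/12·y + 4429/72 = 0 ∩ |EC|² = 41/18]
   → E = (-113/12, 25/4)

E = (-113/12, 25/4)
G = (-29/12, 31/12)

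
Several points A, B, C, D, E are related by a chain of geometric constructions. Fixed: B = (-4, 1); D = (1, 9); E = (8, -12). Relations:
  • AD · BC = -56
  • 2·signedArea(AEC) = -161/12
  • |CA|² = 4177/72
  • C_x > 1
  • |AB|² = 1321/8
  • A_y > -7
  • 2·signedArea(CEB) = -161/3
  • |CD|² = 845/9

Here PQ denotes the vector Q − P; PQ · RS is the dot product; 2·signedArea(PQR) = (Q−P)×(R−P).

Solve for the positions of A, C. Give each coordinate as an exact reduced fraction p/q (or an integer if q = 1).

A = (25/4, -27/4)
C = (5/3, -2/3)

1. C_x = 5/3  [line -13·x + -12·y + 41/3 = 0 ∩ |CD|² = 845/9]
2. C_y = -2/3  [line -13·x + -12·y + 41/3 = 0 ∩ |CD|² = 845/9]
   → C = (5/3, -2/3)
3. A_x = 25/4  [AD · BC = -56 ∩ 2·signedArea(AEC) = -161/12]
4. A_y = -27/4  [AD · BC = -56 ∩ 2·signedArea(AEC) = -161/12]
   → A = (25/4, -27/4)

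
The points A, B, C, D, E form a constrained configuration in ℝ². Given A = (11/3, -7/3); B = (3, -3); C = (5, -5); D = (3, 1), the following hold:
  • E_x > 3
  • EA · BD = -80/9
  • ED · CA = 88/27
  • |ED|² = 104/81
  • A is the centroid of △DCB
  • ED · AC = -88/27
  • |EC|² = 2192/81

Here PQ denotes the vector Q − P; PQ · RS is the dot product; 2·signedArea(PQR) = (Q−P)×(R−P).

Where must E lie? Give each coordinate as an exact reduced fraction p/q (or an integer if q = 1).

E = (29/9, -1/9)

1. E_x = 29/9  [EA · BD = -80/9 ∩ ED · AC = -88/27]
2. E_y = -1/9  [EA · BD = -80/9 ∩ ED · AC = -88/27]
   → E = (29/9, -1/9)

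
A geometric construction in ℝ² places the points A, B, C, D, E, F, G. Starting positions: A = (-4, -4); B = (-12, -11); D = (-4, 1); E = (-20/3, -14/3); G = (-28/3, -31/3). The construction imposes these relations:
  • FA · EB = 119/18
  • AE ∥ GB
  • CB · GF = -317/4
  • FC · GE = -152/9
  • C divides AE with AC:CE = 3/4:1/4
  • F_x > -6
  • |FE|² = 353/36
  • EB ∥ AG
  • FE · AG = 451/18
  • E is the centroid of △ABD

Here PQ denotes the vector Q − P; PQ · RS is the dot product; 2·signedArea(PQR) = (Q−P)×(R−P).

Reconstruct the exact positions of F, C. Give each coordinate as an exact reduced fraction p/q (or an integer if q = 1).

C = (-6, -9/2)
F = (-16/3, -11/6)

1. C_x = -6  [C divides AE with AC:CE = 3/4:1/4]
2. C_y = -9/2  [C divides AE with AC:CE = 3/4:1/4]
   → C = (-6, -9/2)
3. F_x = -16/3  [FA · EB = 119/18 ∩ FC · GE = -152/9]
4. F_y = -11/6  [FA · EB = 119/18 ∩ FC · GE = -152/9]
   → F = (-16/3, -11/6)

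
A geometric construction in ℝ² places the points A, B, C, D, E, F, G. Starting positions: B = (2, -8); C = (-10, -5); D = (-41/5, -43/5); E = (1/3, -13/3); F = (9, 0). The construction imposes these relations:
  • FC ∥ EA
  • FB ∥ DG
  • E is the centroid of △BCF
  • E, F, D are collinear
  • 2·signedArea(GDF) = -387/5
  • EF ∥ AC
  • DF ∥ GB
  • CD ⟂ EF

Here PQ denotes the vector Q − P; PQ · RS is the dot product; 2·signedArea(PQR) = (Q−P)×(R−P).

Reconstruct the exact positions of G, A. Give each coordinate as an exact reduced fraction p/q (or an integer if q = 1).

1. G_x = -76/5  [DF ∥ GB ∩ FB ∥ DG]
2. G_y = -83/5  [DF ∥ GB ∩ FB ∥ DG]
   → G = (-76/5, -83/5)
3. A_x = -56/3  [EF ∥ AC ∩ FC ∥ EA]
4. A_y = -28/3  [EF ∥ AC ∩ FC ∥ EA]
   → A = (-56/3, -28/3)

A = (-56/3, -28/3)
G = (-76/5, -83/5)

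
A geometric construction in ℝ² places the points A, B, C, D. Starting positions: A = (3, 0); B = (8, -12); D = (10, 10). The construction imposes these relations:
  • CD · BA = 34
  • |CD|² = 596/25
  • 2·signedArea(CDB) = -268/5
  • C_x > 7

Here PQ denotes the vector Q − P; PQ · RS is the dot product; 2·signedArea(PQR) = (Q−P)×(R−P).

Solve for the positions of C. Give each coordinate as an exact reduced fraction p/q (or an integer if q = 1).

1. C_x = 36/5  [2·signedArea(CDB) = -268/5 ∩ CD · BA = 34]
2. C_y = 6  [2·signedArea(CDB) = -268/5 ∩ CD · BA = 34]
   → C = (36/5, 6)

C = (36/5, 6)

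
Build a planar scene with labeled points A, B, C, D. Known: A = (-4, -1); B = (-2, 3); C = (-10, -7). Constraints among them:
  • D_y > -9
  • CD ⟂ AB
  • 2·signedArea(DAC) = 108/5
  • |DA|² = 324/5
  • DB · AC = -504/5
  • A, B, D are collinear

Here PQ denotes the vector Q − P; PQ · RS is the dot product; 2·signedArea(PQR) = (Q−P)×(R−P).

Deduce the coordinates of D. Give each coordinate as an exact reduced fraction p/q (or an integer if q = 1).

1. D_x = -38/5  [A, B, D are collinear ∩ CD ⟂ AB]
2. D_y = -41/5  [A, B, D are collinear ∩ CD ⟂ AB]
   → D = (-38/5, -41/5)

D = (-38/5, -41/5)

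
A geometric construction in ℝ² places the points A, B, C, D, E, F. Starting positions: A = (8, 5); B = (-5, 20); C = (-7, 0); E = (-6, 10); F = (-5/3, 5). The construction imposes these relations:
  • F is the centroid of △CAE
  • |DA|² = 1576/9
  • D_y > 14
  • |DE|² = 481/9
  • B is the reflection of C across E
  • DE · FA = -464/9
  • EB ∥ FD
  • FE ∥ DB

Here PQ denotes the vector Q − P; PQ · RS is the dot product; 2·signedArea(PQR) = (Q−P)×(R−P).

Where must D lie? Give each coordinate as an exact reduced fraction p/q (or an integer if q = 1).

1. D_x = -2/3  [FE ∥ DB ∩ EB ∥ FD]
2. D_y = 15  [FE ∥ DB ∩ EB ∥ FD]
   → D = (-2/3, 15)

D = (-2/3, 15)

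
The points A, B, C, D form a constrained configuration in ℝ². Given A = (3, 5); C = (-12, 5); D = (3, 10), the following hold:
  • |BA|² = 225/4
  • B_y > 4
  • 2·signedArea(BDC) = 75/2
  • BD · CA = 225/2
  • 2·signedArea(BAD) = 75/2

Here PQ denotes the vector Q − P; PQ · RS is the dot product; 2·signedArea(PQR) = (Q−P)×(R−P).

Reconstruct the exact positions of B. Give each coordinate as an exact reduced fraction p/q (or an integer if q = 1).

B = (-9/2, 5)

1. B_x = -9/2  [2·signedArea(BDC) = 75/2 ∩ BD · CA = 225/2]
2. B_y = 5  [2·signedArea(BDC) = 75/2 ∩ BD · CA = 225/2]
   → B = (-9/2, 5)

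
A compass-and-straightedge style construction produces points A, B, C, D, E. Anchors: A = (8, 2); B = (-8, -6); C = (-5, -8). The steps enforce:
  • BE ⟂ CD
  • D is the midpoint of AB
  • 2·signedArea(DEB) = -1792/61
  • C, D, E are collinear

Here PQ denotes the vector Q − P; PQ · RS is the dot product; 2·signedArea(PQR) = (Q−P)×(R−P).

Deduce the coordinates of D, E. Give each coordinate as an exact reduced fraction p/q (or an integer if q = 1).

1. D_x = 0  [D is the midpoint of AB]
2. D_y = -2  [D is the midpoint of AB]
   → D = (0, -2)
3. E_x = -320/61  [C, D, E are collinear ∩ BE ⟂ CD]
4. E_y = -506/61  [C, D, E are collinear ∩ BE ⟂ CD]
   → E = (-320/61, -506/61)

D = (0, -2)
E = (-320/61, -506/61)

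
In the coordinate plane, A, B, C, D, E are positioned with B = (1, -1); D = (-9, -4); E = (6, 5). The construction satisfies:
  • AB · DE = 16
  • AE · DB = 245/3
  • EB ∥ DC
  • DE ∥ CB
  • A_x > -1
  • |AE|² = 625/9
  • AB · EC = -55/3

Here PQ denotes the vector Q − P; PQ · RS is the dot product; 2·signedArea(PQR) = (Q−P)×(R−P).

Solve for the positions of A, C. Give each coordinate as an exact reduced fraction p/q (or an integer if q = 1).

A = (-2/3, 0)
C = (-14, -10)

1. A_x = -2/3  [AB · DE = 16 ∩ AE · DB = 245/3]
2. A_y = 0  [AB · DE = 16 ∩ AE · DB = 245/3]
   → A = (-2/3, 0)
3. C_x = -14  [DE ∥ CB ∩ EB ∥ DC]
4. C_y = -10  [DE ∥ CB ∩ EB ∥ DC]
   → C = (-14, -10)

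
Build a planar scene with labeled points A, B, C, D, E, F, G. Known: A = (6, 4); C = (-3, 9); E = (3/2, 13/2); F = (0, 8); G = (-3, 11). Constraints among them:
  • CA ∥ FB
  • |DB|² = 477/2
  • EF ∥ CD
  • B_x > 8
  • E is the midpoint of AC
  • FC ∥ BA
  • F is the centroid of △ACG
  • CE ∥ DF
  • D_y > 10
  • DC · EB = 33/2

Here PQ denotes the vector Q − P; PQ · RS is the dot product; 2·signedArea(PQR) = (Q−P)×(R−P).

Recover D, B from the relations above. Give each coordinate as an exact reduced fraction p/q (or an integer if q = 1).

1. D_x = -9/2  [CE ∥ DF ∩ EF ∥ CD]
2. D_y = 21/2  [CE ∥ DF ∩ EF ∥ CD]
   → D = (-9/2, 21/2)
3. B_x = 9  [FC ∥ BA ∩ CA ∥ FB]
4. B_y = 3  [FC ∥ BA ∩ CA ∥ FB]
   → B = (9, 3)

B = (9, 3)
D = (-9/2, 21/2)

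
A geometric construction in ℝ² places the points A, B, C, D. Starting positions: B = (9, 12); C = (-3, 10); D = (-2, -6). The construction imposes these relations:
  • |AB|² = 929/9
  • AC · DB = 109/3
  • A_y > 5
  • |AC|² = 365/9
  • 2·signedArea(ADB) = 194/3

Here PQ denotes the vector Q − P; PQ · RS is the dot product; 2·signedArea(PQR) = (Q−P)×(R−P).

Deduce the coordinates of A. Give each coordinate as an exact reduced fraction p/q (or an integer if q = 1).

A = (4/3, 16/3)

1. A_x = 4/3  [2·signedArea(ADB) = 194/3 ∩ AC · DB = 109/3]
2. A_y = 16/3  [2·signedArea(ADB) = 194/3 ∩ AC · DB = 109/3]
   → A = (4/3, 16/3)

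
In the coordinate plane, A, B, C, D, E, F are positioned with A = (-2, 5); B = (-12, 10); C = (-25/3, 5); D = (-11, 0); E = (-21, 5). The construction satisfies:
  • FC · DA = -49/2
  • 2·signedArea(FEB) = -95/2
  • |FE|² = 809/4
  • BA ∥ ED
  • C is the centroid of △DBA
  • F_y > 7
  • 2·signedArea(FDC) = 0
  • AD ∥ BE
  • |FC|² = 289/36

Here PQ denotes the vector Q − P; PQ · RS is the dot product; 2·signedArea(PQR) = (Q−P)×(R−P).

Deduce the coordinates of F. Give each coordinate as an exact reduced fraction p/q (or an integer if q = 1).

F = (-7, 15/2)

1. F_x = -7  [2·signedArea(FDC) = 0 ∩ FC · DA = -49/2]
2. F_y = 15/2  [2·signedArea(FDC) = 0 ∩ FC · DA = -49/2]
   → F = (-7, 15/2)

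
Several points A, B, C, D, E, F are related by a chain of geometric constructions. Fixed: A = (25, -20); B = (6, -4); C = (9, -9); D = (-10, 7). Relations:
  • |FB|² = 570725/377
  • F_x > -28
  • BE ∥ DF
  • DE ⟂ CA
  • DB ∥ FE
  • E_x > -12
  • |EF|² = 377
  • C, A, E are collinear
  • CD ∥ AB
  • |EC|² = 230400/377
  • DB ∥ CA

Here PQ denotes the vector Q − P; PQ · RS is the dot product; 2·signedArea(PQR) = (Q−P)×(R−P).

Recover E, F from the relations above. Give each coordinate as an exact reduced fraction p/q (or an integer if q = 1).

E = (-4287/377, 1887/377)
F = (-10319/377, 6034/377)

1. E_x = -4287/377  [C, A, E are collinear ∩ DE ⟂ CA]
2. E_y = 1887/377  [C, A, E are collinear ∩ DE ⟂ CA]
   → E = (-4287/377, 1887/377)
3. F_x = -10319/377  [DB ∥ FE ∩ BE ∥ DF]
4. F_y = 6034/377  [DB ∥ FE ∩ BE ∥ DF]
   → F = (-10319/377, 6034/377)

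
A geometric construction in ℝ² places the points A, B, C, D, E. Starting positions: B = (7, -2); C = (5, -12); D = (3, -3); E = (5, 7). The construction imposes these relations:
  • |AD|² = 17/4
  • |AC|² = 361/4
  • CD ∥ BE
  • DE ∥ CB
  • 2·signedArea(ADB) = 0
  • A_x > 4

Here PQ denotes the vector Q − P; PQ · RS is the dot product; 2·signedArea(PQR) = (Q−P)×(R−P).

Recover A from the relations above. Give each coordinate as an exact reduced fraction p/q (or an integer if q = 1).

1. A_x = 5  [line -1·x + 4·y + 15 = 0 ∩ |AC|² = 361/4]
2. A_y = -5/2  [line -1·x + 4·y + 15 = 0 ∩ |AC|² = 361/4]
   → A = (5, -5/2)

A = (5, -5/2)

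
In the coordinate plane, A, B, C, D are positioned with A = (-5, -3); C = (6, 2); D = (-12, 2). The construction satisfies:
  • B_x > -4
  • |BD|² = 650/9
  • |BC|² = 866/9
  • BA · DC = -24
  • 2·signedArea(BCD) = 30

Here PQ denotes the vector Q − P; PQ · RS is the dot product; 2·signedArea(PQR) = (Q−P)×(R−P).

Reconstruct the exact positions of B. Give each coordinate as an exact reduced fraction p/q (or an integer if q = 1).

B = (-11/3, 1/3)

1. B_x = -11/3  [2·signedArea(BCD) = 30 ∩ BA · DC = -24]
2. B_y = 1/3  [2·signedArea(BCD) = 30 ∩ BA · DC = -24]
   → B = (-11/3, 1/3)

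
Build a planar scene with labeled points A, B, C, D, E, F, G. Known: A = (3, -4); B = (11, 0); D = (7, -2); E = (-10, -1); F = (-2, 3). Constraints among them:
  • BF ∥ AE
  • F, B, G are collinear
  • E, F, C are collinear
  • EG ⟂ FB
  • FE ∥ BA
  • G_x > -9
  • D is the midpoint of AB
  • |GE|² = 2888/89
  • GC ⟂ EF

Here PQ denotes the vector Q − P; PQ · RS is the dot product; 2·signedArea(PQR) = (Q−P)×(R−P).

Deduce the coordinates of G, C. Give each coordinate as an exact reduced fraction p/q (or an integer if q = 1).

1. G_x = -776/89  [F, B, G are collinear ∩ EG ⟂ FB]
2. G_y = 405/89  [F, B, G are collinear ∩ EG ⟂ FB]
   → G = (-776/89, 405/89)
3. C_x = -3006/445  [E, F, C are collinear ∩ GC ⟂ EF]
4. C_y = 277/445  [E, F, C are collinear ∩ GC ⟂ EF]
   → C = (-3006/445, 277/445)

C = (-3006/445, 277/445)
G = (-776/89, 405/89)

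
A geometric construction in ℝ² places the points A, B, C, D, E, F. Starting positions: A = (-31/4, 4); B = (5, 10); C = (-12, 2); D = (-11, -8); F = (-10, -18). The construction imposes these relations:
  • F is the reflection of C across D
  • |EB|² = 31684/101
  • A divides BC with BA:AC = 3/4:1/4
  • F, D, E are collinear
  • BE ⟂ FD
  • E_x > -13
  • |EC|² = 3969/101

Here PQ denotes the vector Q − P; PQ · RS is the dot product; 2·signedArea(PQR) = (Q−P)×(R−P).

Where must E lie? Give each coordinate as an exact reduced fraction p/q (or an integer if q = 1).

E = (-1275/101, 832/101)

1. E_x = -1275/101  [F, D, E are collinear ∩ BE ⟂ FD]
2. E_y = 832/101  [F, D, E are collinear ∩ BE ⟂ FD]
   → E = (-1275/101, 832/101)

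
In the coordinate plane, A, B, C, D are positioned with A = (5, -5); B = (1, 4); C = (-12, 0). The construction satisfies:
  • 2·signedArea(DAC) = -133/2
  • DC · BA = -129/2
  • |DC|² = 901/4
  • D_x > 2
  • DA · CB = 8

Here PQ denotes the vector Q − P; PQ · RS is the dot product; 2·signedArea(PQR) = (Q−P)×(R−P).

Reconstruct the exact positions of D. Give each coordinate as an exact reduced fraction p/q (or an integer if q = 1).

1. D_x = 3  [2·signedArea(DAC) = -133/2 ∩ DC · BA = -129/2]
2. D_y = -1/2  [2·signedArea(DAC) = -133/2 ∩ DC · BA = -129/2]
   → D = (3, -1/2)

D = (3, -1/2)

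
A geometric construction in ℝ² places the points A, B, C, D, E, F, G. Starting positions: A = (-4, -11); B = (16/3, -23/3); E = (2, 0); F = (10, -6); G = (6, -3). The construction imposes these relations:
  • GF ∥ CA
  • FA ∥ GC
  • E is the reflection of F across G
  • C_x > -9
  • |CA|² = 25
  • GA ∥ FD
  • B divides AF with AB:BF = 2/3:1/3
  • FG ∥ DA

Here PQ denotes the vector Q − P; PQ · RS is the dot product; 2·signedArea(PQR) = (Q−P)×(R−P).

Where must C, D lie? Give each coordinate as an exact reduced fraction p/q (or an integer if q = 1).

C = (-8, -8)
D = (0, -14)

1. C_x = -8  [GF ∥ CA ∩ FA ∥ GC]
2. C_y = -8  [GF ∥ CA ∩ FA ∥ GC]
   → C = (-8, -8)
3. D_x = 0  [FG ∥ DA ∩ GA ∥ FD]
4. D_y = -14  [FG ∥ DA ∩ GA ∥ FD]
   → D = (0, -14)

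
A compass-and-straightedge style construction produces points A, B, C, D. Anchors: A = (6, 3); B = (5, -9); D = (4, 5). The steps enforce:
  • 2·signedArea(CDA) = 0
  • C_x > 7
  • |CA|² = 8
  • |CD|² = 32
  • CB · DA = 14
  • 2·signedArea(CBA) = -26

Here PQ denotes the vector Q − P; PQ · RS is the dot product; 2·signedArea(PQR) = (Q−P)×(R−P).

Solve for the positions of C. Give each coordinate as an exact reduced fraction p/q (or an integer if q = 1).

1. C_x = 8  [2·signedArea(CDA) = 0 ∩ CB · DA = 14]
2. C_y = 1  [2·signedArea(CDA) = 0 ∩ CB · DA = 14]
   → C = (8, 1)

C = (8, 1)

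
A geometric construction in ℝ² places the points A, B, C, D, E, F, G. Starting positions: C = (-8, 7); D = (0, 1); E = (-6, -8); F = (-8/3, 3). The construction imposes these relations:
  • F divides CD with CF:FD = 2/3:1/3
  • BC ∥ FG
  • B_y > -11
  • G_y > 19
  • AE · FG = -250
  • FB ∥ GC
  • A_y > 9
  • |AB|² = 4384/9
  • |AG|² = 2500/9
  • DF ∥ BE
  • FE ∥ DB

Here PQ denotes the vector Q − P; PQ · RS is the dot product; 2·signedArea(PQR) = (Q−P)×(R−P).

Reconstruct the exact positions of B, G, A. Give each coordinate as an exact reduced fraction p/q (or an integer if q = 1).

A = (6, 10)
B = (-10/3, -10)
G = (-22/3, 20)

1. B_x = -10/3  [DF ∥ BE ∩ FE ∥ DB]
2. B_y = -10  [DF ∥ BE ∩ FE ∥ DB]
   → B = (-10/3, -10)
3. G_x = -22/3  [FB ∥ GC ∩ BC ∥ FG]
4. G_y = 20  [FB ∥ GC ∩ BC ∥ FG]
   → G = (-22/3, 20)
5. A_x = 6  [line 14/3·x + -17·y + 142 = 0 ∩ |AG|² = 2500/9]
6. A_y = 10  [line 14/3·x + -17·y + 142 = 0 ∩ |AG|² = 2500/9]
   → A = (6, 10)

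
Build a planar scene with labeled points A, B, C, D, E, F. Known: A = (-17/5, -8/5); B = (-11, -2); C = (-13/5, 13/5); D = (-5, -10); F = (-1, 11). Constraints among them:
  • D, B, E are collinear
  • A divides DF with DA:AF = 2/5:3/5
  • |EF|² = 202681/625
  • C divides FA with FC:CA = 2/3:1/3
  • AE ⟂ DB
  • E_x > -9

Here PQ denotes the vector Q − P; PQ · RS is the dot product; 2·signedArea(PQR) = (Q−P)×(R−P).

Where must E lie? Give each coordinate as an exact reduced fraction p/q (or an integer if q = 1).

E = (-1057/125, -674/125)

1. E_x = -1057/125  [D, B, E are collinear ∩ AE ⟂ DB]
2. E_y = -674/125  [D, B, E are collinear ∩ AE ⟂ DB]
   → E = (-1057/125, -674/125)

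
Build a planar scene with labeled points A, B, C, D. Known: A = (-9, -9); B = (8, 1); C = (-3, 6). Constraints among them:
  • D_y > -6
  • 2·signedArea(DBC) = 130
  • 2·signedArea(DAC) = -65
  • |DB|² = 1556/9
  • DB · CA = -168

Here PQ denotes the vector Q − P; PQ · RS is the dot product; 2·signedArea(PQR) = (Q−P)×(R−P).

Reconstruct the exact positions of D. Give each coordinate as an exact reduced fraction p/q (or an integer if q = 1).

D = (-10/3, -17/3)

1. D_x = -10/3  [2·signedArea(DBC) = 130 ∩ 2·signedArea(DAC) = -65]
2. D_y = -17/3  [2·signedArea(DBC) = 130 ∩ 2·signedArea(DAC) = -65]
   → D = (-10/3, -17/3)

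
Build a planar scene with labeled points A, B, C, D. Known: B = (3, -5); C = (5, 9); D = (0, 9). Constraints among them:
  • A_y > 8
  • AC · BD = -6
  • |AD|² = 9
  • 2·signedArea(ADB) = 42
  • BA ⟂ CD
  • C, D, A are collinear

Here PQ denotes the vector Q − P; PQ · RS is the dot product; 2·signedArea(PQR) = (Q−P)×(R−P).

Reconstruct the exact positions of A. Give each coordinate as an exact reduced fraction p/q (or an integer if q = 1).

1. A_x = 3  [C, D, A are collinear ∩ BA ⟂ CD]
2. A_y = 9  [C, D, A are collinear ∩ BA ⟂ CD]
   → A = (3, 9)

A = (3, 9)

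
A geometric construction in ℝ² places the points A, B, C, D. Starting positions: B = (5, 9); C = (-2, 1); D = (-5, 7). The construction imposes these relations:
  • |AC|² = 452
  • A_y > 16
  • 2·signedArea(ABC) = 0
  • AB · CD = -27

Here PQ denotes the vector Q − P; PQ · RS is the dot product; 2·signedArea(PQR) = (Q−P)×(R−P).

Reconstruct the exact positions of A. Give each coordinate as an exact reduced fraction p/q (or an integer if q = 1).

1. A_x = 12  [2·signedArea(ABC) = 0 ∩ AB · CD = -27]
2. A_y = 17  [2·signedArea(ABC) = 0 ∩ AB · CD = -27]
   → A = (12, 17)

A = (12, 17)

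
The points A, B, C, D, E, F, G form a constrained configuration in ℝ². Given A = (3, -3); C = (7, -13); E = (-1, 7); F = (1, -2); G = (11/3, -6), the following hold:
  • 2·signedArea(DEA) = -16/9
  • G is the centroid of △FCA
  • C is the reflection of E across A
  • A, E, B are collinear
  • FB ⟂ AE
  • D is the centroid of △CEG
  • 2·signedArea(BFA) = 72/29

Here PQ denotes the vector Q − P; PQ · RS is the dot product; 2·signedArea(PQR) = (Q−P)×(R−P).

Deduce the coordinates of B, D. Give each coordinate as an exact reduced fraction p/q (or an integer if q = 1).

B = (69/29, -42/29)
D = (29/9, -4)

1. B_x = 69/29  [A, E, B are collinear ∩ FB ⟂ AE]
2. B_y = -42/29  [A, E, B are collinear ∩ FB ⟂ AE]
   → B = (69/29, -42/29)
3. D_x = 29/9  [D is the centroid of △CEG]
4. D_y = -4  [D is the centroid of △CEG]
   → D = (29/9, -4)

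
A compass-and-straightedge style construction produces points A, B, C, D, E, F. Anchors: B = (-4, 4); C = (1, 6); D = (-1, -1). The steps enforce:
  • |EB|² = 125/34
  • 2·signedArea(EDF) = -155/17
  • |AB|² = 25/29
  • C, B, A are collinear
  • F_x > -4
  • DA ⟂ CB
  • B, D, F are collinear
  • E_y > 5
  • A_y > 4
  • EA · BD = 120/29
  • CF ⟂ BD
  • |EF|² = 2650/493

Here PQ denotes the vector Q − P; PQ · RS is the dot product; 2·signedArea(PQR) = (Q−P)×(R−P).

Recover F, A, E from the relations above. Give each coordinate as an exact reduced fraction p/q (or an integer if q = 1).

A = (-91/29, 126/29)
E = (-2679/986, 5349/986)
F = (-121/34, 111/34)

1. F_x = -121/34  [B, D, F are collinear ∩ CF ⟂ BD]
2. F_y = 111/34  [B, D, F are collinear ∩ CF ⟂ BD]
   → F = (-121/34, 111/34)
3. A_x = -91/29  [C, B, A are collinear ∩ DA ⟂ CB]
4. A_y = 126/29  [C, B, A are collinear ∩ DA ⟂ CB]
   → A = (-91/29, 126/29)
5. E_x = -2679/986  [2·signedArea(EDF) = -155/17 ∩ EA · BD = 120/29]
6. E_y = 5349/986  [2·signedArea(EDF) = -155/17 ∩ EA · BD = 120/29]
   → E = (-2679/986, 5349/986)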